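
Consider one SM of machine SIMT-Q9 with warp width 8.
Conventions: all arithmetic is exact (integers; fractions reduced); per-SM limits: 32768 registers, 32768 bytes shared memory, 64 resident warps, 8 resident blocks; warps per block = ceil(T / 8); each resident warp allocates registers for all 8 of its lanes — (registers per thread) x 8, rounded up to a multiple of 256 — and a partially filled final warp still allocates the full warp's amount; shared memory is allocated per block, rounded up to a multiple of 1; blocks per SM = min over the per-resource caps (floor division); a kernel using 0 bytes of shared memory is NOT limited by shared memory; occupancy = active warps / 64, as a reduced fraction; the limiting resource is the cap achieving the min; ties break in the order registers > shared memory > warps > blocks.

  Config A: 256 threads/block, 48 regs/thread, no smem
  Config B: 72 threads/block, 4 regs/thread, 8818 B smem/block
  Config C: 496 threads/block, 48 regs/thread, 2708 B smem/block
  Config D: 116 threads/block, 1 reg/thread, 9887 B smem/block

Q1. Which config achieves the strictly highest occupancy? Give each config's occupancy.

occupancies: A 1, B 27/64, C 31/32, D 45/64

Answer: A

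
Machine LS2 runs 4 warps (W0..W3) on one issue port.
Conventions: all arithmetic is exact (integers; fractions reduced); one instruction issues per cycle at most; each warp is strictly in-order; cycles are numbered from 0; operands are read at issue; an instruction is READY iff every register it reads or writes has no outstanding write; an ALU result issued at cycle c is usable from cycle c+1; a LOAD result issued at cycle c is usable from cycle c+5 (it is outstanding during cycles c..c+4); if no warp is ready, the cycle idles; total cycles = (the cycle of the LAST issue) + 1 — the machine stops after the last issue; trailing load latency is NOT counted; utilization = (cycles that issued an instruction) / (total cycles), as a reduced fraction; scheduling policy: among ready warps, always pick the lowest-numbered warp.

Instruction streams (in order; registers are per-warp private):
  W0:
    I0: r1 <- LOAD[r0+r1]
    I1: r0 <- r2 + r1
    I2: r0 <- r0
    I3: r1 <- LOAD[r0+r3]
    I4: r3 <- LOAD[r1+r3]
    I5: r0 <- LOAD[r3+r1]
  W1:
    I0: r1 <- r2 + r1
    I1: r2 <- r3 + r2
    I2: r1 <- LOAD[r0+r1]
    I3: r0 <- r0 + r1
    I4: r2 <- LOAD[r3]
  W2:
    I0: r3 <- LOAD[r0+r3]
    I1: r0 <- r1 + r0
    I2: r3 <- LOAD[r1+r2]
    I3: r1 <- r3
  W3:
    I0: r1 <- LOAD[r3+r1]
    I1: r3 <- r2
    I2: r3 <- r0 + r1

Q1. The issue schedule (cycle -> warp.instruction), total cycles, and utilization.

cycle 0: W0.I0
cycle 1: W1.I0
cycle 2: W1.I1
cycle 3: W1.I2
cycle 4: W2.I0
cycle 5: W0.I1
cycle 6: W0.I2
cycle 7: W0.I3
cycle 8: W1.I3
cycle 9: W1.I4
cycle 10: W2.I1
cycle 11: W2.I2
cycle 12: W0.I4
cycle 13: W3.I0
cycle 14: W3.I1
cycle 15: idle
cycle 16: W2.I3
cycle 17: W0.I5
cycle 18: W3.I2

Answer: 19 cycles, utilization 18/19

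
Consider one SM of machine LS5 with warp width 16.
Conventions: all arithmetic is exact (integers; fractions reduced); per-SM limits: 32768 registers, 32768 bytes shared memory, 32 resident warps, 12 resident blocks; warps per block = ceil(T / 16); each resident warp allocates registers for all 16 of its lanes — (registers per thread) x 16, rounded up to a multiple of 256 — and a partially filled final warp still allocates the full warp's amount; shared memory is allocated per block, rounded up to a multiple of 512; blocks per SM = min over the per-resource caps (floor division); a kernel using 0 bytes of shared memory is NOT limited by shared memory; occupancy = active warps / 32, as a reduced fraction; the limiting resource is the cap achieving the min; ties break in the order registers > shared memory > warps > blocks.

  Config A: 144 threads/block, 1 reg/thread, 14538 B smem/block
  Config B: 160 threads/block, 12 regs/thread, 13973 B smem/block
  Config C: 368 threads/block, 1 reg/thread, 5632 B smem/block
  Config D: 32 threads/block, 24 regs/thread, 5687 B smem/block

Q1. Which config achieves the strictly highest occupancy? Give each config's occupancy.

occupancies: A 9/16, B 5/8, C 23/32, D 5/16

Answer: C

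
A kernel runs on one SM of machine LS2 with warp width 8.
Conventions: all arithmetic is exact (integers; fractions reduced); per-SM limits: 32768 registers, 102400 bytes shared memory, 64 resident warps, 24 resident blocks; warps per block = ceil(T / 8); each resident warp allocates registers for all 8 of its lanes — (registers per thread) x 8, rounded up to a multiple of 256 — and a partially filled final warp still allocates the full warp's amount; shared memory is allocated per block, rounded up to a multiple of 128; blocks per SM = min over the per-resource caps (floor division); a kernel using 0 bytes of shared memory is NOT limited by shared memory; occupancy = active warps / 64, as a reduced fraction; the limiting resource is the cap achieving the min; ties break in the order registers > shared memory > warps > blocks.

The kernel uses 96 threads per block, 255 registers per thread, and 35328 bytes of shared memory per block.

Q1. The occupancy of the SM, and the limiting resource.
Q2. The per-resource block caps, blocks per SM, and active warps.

Answer: occupancy 3/16, limited by registers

registers: 1 block
shared memory: 2 blocks
warps: 5 blocks
blocks: 24 blocks

Answer: 1 block, 12 active warps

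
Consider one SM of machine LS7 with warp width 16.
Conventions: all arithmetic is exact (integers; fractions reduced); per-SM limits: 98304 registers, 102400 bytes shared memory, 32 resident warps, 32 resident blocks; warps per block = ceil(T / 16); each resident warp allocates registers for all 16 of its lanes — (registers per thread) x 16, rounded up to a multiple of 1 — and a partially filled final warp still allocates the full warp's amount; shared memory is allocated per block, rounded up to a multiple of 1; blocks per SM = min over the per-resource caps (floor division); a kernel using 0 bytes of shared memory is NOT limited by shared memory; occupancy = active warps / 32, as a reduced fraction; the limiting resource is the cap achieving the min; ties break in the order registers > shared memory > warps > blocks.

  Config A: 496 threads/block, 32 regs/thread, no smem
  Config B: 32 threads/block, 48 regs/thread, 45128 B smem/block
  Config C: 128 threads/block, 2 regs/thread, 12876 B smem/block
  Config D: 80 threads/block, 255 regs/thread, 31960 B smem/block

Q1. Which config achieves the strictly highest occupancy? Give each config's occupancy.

occupancies: A 31/32, B 1/8, C 1, D 15/32

Answer: C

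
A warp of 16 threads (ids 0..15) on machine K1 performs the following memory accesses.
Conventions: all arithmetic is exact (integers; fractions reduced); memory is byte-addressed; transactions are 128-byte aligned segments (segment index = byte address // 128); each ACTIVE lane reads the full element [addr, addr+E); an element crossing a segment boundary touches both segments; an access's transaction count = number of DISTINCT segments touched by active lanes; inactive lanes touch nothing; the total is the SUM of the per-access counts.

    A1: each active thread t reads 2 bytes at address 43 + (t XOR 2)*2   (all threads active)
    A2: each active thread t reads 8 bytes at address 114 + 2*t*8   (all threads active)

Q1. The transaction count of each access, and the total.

A1: 1 transaction
A2: 3 transactions

Answer: 1,3; total 4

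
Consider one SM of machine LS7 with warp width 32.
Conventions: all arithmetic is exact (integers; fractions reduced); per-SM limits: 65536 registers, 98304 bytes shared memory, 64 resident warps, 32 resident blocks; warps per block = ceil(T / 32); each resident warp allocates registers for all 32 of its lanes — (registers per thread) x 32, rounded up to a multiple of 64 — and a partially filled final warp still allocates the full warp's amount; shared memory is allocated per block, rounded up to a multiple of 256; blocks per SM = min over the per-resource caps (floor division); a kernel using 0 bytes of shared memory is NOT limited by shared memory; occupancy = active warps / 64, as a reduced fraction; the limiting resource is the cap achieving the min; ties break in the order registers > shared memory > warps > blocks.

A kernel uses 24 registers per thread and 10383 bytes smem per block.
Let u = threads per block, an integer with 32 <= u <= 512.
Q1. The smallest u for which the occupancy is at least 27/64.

Answer: u = 65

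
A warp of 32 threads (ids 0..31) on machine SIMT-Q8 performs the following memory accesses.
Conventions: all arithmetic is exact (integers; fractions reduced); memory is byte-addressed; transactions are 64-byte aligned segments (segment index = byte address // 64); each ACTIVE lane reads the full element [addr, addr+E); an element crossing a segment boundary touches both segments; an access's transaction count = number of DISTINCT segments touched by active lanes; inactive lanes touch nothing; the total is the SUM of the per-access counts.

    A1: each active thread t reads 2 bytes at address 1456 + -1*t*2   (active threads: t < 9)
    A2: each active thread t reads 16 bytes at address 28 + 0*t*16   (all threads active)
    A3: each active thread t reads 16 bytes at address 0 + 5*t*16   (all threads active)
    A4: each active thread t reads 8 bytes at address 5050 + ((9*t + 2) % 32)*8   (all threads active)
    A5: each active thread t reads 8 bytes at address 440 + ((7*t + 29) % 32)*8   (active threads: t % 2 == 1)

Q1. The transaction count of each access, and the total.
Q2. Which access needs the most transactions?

A1: 1 transaction
A2: 1 transaction
A3: 32 transactions
A4: 5 transactions
A5: 5 transactions

Answer: 1,1,32,5,5; total 44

Answer: A3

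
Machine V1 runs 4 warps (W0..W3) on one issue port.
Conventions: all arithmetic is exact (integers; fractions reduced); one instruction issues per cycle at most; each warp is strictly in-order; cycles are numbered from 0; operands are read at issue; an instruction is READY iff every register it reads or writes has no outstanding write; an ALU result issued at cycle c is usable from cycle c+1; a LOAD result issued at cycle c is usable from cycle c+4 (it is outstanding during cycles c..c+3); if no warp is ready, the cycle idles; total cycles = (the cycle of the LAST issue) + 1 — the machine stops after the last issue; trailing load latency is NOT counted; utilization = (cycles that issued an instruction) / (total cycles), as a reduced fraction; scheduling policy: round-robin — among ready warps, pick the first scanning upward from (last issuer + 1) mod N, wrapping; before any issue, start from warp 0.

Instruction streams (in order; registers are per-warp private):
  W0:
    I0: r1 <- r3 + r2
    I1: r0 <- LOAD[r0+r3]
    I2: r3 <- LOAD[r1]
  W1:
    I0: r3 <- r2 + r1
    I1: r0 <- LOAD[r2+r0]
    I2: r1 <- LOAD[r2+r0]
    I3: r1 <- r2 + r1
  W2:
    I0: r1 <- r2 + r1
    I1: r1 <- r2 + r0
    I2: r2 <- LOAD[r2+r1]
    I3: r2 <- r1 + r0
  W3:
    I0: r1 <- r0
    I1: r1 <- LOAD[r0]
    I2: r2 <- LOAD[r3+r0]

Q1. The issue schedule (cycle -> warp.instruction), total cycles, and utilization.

cycle 0: W0.I0
cycle 1: W1.I0
cycle 2: W2.I0
cycle 3: W3.I0
cycle 4: W0.I1
cycle 5: W1.I1
cycle 6: W2.I1
cycle 7: W3.I1
cycle 8: W0.I2
cycle 9: W1.I2
cycle 10: W2.I2
cycle 11: W3.I2
cycle 12: idle
cycle 13: W1.I3
cycle 14: W2.I3

Answer: 15 cycles, utilization 14/15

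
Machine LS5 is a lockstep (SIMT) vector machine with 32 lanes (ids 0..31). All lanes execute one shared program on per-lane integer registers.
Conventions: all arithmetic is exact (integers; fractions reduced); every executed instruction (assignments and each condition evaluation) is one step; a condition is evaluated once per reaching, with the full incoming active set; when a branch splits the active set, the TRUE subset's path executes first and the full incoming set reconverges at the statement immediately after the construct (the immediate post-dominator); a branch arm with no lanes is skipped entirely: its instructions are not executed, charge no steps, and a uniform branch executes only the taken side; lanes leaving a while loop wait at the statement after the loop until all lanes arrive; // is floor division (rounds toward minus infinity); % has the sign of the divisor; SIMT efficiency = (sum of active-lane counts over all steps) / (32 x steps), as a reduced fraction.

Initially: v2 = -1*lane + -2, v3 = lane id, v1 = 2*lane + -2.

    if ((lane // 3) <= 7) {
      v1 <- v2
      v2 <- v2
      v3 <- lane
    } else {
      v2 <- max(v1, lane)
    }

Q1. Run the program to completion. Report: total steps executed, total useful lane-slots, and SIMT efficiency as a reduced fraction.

Answer: 5 steps, 112 useful, 7/10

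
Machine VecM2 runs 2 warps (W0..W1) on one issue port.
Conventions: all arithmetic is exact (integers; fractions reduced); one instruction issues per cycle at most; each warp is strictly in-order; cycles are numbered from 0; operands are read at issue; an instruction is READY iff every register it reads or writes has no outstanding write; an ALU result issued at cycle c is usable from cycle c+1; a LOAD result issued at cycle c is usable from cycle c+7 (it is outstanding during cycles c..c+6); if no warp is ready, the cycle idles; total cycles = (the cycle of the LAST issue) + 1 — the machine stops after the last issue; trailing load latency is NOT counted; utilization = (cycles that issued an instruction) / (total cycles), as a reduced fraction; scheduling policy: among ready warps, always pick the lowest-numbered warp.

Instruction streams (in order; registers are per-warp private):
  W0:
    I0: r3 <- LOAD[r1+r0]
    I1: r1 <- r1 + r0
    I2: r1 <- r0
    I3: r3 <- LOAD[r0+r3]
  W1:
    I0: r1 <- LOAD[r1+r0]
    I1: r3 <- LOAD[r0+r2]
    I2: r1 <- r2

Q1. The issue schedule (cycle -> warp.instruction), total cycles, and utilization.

cycle 0: W0.I0
cycle 1: W0.I1
cycle 2: W0.I2
cycle 3: W1.I0
cycle 4: W1.I1
cycle 5: idle
cycle 6: idle
cycle 7: W0.I3
cycle 8: idle
cycle 9: idle
cycle 10: W1.I2

Answer: 11 cycles, utilization 7/11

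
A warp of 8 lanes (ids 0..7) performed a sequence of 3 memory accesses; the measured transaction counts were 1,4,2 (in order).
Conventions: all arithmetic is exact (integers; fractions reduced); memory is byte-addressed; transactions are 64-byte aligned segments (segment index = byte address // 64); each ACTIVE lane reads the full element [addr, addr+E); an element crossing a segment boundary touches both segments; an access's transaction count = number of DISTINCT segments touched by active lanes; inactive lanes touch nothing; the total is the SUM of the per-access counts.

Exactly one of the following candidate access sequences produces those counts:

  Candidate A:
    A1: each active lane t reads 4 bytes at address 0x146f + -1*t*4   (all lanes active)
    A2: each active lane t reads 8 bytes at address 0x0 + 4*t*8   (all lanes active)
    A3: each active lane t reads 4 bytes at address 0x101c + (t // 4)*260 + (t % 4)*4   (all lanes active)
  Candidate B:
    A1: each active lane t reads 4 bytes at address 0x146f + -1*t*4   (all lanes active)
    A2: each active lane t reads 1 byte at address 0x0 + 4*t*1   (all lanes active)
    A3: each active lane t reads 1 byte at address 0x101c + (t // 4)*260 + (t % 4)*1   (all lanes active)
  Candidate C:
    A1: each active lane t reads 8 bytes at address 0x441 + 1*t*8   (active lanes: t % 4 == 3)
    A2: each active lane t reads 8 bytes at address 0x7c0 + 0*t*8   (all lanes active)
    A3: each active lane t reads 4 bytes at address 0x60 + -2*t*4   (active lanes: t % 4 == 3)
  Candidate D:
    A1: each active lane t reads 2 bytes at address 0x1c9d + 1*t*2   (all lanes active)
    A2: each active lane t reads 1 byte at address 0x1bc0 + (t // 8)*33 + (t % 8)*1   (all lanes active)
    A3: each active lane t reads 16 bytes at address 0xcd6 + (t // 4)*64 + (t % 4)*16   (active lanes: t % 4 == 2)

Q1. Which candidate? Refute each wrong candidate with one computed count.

B: A2 gives 1 transaction, not 4
C: A1 gives 2 transactions, not 1
D: A2 gives 1 transaction, not 4
A: all counts match (1,4,2)

Answer: A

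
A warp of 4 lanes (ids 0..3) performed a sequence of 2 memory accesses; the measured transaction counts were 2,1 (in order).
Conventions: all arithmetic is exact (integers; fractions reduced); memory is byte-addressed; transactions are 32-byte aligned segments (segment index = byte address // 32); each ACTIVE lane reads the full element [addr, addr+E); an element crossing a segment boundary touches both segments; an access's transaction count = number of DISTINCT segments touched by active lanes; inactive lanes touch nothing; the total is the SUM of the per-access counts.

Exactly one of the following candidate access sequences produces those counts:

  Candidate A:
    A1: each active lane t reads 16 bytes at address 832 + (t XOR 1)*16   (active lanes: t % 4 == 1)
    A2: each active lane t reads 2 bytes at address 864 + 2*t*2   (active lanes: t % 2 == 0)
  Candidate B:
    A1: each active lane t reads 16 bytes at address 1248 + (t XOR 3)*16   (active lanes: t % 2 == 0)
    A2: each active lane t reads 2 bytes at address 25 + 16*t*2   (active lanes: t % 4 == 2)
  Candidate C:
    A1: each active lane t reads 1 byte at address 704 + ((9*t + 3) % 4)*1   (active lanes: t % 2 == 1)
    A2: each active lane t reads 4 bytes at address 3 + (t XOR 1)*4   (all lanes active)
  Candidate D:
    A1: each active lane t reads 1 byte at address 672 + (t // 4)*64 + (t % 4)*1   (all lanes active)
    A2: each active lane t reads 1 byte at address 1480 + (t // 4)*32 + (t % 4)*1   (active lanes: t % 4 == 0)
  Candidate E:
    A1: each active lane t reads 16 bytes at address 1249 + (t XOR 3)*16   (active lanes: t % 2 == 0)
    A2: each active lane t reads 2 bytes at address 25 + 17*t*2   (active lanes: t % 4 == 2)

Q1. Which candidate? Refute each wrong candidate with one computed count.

A: A1 gives 1 transaction, not 2
C: A1 gives 1 transaction, not 2
D: A1 gives 1 transaction, not 2
E: A1 gives 3 transactions, not 2
B: all counts match (2,1)

Answer: B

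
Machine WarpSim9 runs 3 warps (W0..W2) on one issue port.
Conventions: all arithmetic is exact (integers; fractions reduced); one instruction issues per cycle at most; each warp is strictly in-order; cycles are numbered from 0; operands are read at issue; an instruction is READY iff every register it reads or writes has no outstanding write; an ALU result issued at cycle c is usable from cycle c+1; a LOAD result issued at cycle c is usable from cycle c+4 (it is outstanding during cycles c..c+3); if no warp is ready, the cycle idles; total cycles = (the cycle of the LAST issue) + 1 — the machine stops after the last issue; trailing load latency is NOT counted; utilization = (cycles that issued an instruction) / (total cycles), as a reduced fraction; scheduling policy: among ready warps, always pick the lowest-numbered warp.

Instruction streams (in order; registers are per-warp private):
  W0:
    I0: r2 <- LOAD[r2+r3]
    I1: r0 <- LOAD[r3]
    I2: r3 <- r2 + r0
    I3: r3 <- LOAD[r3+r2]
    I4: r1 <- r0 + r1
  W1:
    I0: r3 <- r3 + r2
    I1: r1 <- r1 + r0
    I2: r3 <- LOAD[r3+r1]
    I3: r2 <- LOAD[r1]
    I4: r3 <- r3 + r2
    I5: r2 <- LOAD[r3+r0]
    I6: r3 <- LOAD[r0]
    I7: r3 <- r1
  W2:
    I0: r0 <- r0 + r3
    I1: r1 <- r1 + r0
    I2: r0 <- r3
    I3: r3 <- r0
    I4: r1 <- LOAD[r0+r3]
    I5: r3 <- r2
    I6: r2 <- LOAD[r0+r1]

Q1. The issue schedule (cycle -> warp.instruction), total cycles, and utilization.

cycle 0: W0.I0
cycle 1: W0.I1
cycle 2: W1.I0
cycle 3: W1.I1
cycle 4: W1.I2
cycle 5: W0.I2
cycle 6: W0.I3
cycle 7: W0.I4
cycle 8: W1.I3
cycle 9: W2.I0
cycle 10: W2.I1
cycle 11: W2.I2
cycle 12: W1.I4
cycle 13: W1.I5
cycle 14: W1.I6
cycle 15: W2.I3
cycle 16: W2.I4
cycle 17: W2.I5
cycle 18: W1.I7
cycle 19: idle
cycle 20: W2.I6

Answer: 21 cycles, utilization 20/21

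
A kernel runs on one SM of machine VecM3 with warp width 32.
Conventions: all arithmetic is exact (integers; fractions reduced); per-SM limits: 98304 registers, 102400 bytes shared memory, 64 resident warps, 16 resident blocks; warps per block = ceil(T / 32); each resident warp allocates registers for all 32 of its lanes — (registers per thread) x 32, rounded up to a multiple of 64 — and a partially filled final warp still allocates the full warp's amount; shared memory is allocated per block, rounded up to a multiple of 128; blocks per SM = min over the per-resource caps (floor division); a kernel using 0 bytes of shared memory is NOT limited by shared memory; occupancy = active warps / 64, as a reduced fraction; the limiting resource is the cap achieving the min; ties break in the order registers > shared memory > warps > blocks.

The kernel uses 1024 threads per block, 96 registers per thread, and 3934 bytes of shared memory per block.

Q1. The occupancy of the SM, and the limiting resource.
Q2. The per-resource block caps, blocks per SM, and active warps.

Answer: occupancy 1/2, limited by registers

registers: 1 block
shared memory: 25 blocks
warps: 2 blocks
blocks: 16 blocks

Answer: 1 block, 32 active warps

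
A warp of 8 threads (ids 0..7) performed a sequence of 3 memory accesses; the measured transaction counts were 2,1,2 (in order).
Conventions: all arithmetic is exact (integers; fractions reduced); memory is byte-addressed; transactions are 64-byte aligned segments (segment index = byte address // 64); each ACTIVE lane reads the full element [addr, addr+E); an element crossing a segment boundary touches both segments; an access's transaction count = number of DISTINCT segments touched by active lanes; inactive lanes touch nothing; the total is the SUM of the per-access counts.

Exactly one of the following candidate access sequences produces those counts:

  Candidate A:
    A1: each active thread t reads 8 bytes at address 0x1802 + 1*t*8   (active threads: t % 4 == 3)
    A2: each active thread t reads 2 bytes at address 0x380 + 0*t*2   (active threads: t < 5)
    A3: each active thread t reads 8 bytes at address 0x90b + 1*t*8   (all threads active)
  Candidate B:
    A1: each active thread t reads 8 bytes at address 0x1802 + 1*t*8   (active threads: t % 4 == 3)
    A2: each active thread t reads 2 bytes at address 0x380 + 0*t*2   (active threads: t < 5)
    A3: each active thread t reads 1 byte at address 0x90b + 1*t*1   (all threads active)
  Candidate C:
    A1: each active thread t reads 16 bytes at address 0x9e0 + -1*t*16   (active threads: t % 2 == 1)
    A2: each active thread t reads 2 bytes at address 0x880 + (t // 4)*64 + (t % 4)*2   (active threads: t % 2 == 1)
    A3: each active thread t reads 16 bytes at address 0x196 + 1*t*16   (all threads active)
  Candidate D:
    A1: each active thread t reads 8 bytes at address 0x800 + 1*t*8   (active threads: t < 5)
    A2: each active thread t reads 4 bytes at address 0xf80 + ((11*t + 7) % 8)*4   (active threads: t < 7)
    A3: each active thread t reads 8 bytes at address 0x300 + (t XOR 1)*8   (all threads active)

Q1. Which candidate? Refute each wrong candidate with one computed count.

B: A3 gives 1 transaction, not 2
C: A1 gives 3 transactions, not 2
D: A1 gives 1 transaction, not 2
A: all counts match (2,1,2)

Answer: A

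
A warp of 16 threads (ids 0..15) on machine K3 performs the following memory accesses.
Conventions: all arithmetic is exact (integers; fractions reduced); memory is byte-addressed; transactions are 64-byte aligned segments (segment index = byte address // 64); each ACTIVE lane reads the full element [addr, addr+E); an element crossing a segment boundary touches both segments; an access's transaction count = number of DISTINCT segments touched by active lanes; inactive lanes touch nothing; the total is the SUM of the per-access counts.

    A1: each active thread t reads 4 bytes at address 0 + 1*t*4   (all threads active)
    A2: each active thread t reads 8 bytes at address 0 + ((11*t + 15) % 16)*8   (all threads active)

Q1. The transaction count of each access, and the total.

A1: 1 transaction
A2: 2 transactions

Answer: 1,2; total 3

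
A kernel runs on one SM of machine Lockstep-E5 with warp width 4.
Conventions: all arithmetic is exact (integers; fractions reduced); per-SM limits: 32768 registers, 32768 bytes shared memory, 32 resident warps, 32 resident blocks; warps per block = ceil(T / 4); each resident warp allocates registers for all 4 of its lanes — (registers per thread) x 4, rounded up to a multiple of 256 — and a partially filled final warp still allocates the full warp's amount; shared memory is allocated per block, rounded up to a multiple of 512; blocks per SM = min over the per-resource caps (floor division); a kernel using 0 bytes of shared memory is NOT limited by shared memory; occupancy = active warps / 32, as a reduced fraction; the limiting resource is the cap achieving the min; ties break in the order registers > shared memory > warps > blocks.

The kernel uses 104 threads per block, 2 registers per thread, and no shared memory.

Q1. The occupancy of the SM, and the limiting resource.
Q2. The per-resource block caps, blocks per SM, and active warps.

Answer: occupancy 13/16, limited by warps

registers: 4 blocks
shared memory: no limit (kernel uses none)
warps: 1 block
blocks: 32 blocks

Answer: 1 block, 26 active warps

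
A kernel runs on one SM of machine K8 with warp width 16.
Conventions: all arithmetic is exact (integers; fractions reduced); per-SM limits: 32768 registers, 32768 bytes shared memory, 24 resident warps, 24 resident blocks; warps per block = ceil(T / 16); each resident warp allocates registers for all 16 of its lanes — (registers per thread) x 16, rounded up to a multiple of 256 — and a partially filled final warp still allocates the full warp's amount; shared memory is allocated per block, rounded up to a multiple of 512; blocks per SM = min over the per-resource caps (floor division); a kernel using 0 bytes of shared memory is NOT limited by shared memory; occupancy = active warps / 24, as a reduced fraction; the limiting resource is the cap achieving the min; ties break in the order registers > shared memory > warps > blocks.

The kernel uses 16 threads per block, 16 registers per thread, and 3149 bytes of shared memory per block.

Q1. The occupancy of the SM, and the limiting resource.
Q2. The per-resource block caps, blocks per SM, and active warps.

Answer: occupancy 3/8, limited by shared memory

registers: 128 blocks
shared memory: 9 blocks
warps: 24 blocks
blocks: 24 blocks

Answer: 9 blocks, 9 active warps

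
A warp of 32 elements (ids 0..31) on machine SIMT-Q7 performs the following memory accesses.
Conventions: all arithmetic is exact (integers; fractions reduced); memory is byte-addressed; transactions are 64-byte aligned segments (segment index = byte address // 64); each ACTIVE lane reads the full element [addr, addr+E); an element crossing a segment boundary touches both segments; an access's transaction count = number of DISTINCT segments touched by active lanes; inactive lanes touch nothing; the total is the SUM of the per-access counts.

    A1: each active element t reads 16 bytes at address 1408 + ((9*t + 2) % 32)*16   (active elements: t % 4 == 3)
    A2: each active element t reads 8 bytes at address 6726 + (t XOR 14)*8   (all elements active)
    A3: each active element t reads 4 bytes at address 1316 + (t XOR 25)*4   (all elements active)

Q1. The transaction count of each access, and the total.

A1: 8 transactions
A2: 5 transactions
A3: 3 transactions

Answer: 8,5,3; total 16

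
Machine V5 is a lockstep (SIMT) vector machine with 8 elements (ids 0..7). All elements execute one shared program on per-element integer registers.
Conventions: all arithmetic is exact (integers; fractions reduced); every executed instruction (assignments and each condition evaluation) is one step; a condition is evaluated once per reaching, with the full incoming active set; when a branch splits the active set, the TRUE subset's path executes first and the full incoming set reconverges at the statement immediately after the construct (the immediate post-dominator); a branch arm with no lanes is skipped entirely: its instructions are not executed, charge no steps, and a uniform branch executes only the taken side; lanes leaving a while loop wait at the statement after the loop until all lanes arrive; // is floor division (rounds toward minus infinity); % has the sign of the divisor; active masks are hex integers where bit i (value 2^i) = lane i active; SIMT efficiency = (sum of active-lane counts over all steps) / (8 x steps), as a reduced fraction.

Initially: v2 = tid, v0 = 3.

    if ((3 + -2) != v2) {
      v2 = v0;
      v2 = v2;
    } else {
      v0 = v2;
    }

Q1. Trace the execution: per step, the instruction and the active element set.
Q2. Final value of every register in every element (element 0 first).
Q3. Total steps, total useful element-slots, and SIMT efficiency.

step 0: eval ((3 + -2) != v2)        0xff
step 1: v2 <- v0                     0xfd
step 2: v2 <- v2                     0xfd
step 3: v0 <- v2                     0x02

Answer: 4 steps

v2: 3,1,3,3,3,3,3,3
v0: 3,1,3,3,3,3,3,3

steps = 4; useful = 23; efficiency = 23/32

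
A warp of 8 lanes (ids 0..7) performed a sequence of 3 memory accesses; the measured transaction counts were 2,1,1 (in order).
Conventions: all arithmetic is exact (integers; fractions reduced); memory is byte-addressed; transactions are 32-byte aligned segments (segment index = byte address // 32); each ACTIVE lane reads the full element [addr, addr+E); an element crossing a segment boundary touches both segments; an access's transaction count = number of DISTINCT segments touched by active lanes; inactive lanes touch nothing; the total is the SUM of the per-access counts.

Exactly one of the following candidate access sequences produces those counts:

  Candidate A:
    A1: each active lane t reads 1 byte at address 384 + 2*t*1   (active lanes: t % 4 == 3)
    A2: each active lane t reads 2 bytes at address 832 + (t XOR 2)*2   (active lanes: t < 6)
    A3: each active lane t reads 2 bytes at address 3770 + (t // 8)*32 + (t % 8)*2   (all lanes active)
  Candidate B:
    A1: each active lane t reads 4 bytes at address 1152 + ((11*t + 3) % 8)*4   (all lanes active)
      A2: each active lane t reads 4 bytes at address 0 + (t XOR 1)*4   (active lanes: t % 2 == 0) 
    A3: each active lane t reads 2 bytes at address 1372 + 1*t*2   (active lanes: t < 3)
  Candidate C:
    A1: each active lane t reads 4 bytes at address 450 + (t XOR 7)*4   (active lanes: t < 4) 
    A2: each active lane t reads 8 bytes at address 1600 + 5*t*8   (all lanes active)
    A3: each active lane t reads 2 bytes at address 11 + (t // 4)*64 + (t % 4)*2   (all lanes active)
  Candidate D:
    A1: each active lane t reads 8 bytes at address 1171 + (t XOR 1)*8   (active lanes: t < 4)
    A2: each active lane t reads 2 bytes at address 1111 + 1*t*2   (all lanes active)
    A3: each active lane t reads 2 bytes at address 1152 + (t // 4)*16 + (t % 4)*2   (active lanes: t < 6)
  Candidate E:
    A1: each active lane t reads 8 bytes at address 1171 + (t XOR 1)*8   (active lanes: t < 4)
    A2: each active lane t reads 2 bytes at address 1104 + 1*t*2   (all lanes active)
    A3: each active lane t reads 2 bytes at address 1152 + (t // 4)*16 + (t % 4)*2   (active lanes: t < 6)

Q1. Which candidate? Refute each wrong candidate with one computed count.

A: A1 gives 1 transaction, not 2
B: A1 gives 1 transaction, not 2
C: A2 gives 8 transactions, not 1
D: A2 gives 2 transactions, not 1
E: all counts match (2,1,1)

Answer: E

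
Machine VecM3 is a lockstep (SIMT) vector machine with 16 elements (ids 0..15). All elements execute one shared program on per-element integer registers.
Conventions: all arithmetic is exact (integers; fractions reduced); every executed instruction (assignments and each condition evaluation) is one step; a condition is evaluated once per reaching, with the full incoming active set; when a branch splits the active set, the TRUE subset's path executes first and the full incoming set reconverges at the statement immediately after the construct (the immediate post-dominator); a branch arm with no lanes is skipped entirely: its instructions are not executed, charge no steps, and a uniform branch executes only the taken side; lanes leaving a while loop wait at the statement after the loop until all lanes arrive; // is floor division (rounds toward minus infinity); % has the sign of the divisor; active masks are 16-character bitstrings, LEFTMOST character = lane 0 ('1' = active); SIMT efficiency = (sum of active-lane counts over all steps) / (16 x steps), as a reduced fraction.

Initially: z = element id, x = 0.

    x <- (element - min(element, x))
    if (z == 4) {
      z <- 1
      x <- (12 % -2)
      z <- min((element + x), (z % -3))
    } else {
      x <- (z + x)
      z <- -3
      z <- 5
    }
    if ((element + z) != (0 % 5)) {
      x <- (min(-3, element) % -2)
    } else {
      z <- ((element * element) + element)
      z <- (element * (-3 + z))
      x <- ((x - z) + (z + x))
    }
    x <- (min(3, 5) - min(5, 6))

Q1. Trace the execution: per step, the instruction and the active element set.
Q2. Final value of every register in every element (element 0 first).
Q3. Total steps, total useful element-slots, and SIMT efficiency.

step 0: x <- (element - min(element, x)) 1111111111111111
step 1: eval (z == 4)                1111111111111111
step 2: z <- 1                       0000100000000000
step 3: x <- (12 % -2)               0000100000000000
step 4: z <- min((element + x), (z % -3)) 0000100000000000
step 5: x <- (z + x)                 1111011111111111
step 6: z <- -3                      1111011111111111
step 7: z <- 5                       1111011111111111
step 8: eval ((element + z) != (0 % 5)) 1111111111111111
step 9: x <- (min(-3, element) % -2) 1111111111111111
step 10: x <- (min(3, 5) - min(5, 6)) 1111111111111111

Answer: 11 steps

z: 5,5,5,5,-2,5,5,5,5,5,5,5,5,5,5,5
x: -2,-2,-2,-2,-2,-2,-2,-2,-2,-2,-2,-2,-2,-2,-2,-2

steps = 11; useful = 128; efficiency = 128/176 = 8/11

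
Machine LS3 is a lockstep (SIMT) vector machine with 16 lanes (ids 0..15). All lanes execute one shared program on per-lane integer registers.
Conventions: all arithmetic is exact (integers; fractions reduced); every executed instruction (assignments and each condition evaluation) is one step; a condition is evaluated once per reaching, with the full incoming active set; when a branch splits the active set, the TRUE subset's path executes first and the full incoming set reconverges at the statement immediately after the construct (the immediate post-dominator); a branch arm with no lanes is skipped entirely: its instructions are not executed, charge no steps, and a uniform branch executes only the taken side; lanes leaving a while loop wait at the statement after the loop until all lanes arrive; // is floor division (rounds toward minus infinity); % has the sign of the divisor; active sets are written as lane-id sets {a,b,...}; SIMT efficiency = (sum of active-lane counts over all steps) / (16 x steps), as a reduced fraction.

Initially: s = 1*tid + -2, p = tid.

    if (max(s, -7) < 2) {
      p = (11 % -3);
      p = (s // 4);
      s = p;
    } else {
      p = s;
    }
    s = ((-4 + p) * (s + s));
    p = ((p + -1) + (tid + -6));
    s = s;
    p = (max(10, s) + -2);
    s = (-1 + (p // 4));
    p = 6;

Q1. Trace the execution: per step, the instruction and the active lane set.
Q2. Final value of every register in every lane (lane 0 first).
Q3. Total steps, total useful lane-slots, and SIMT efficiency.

step 0: eval (max(s, -7) < 2)        {0,1,2,3,4,5,6,7,8,9,10,11,12,13,14,15}
step 1: p <- (11 % -3)               {0,1,2,3}
step 2: p <- (s // 4)                {0,1,2,3}
step 3: s <- p                       {0,1,2,3}
step 4: p <- s                       {4,5,6,7,8,9,10,11,12,13,14,15}
step 5: s <- ((-4 + p) * (s + s))    {0,1,2,3,4,5,6,7,8,9,10,11,12,13,14,15}
step 6: p <- ((p + -1) + (tid + -6)) {0,1,2,3,4,5,6,7,8,9,10,11,12,13,14,15}
step 7: s <- s                       {0,1,2,3,4,5,6,7,8,9,10,11,12,13,14,15}
step 8: p <- (max(10, s) + -2)       {0,1,2,3,4,5,6,7,8,9,10,11,12,13,14,15}
step 9: s <- (-1 + (p // 4))         {0,1,2,3,4,5,6,7,8,9,10,11,12,13,14,15}
step 10: p <- 6                       {0,1,2,3,4,5,6,7,8,9,10,11,12,13,14,15}

Answer: 11 steps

s: 1,1,1,1,1,1,1,1,4,9,14,21,28,37,46,57
p: 6,6,6,6,6,6,6,6,6,6,6,6,6,6,6,6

steps = 11; useful = 136; efficiency = 136/176 = 17/22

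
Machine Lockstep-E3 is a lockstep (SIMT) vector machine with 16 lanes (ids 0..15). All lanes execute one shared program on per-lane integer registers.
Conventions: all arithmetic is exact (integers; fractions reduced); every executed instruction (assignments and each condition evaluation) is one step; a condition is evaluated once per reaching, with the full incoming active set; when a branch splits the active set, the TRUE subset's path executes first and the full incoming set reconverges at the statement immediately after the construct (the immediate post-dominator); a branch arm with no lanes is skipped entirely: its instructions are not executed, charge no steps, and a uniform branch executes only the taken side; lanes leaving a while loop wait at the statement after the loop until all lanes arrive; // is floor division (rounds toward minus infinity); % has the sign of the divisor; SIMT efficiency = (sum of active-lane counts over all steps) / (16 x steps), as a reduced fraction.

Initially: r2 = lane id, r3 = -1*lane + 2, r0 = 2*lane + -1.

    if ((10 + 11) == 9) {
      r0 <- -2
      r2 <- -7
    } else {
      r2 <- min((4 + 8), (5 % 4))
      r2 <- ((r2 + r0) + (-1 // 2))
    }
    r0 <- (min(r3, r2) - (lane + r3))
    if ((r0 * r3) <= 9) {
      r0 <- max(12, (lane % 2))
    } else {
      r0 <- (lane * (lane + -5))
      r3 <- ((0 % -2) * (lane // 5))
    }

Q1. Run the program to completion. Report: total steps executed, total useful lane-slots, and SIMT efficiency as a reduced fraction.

Answer: 8 steps, 107 useful, 107/128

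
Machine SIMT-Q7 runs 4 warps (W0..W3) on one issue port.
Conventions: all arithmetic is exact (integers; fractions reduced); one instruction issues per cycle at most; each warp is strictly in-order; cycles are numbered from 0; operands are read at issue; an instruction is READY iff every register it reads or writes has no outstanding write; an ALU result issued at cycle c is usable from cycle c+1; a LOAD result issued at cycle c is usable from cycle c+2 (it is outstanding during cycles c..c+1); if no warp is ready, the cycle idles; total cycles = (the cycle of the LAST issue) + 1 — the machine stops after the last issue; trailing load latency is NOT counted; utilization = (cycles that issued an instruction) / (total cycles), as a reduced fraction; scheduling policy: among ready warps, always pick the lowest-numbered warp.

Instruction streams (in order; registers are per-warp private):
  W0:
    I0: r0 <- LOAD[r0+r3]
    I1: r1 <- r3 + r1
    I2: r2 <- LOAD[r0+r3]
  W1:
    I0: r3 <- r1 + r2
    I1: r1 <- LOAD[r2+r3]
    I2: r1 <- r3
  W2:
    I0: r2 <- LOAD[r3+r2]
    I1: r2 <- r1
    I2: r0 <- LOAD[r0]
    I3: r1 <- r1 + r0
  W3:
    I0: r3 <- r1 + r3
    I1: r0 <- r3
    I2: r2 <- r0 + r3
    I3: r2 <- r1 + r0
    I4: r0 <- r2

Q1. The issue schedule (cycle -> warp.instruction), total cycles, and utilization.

cycle 0: W0.I0
cycle 1: W0.I1
cycle 2: W0.I2
cycle 3: W1.I0
cycle 4: W1.I1
cycle 5: W2.I0
cycle 6: W1.I2
cycle 7: W2.I1
cycle 8: W2.I2
cycle 9: W3.I0
cycle 10: W2.I3
cycle 11: W3.I1
cycle 12: W3.I2
cycle 13: W3.I3
cycle 14: W3.I4

Answer: 15 cycles, utilization 1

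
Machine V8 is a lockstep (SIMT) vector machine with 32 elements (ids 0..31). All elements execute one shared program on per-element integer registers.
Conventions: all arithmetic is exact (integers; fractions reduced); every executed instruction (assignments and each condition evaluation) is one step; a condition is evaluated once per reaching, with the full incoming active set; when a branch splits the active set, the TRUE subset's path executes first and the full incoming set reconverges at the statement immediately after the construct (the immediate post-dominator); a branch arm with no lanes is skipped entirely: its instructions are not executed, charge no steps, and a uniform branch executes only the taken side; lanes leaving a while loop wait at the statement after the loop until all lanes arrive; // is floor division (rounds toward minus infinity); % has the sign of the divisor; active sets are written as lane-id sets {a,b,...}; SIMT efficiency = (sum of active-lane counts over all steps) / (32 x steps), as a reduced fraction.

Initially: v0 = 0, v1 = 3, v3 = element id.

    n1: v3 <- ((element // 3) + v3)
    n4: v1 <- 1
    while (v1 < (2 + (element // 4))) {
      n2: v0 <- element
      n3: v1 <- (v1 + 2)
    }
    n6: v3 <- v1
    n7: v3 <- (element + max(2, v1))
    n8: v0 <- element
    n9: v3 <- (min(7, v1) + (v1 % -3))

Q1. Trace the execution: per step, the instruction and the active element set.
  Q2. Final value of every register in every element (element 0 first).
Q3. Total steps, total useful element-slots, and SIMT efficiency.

step 0: v3 <- ((element // 3) + v3)  {0,1,2,3,4,5,6,7,8,9,10,11,12,13,14,15,16,17,18,19,20,21,22,23,24,25,26,27,28,29,30,31}
step 1: v1 <- 1                      {0,1,2,3,4,5,6,7,8,9,10,11,12,13,14,15,16,17,18,19,20,21,22,23,24,25,26,27,28,29,30,31}
step 2: eval (v1 < (2 + (element // 4))) {0,1,2,3,4,5,6,7,8,9,10,11,12,13,14,15,16,17,18,19,20,21,22,23,24,25,26,27,28,29,30,31}
step 3: v0 <- element                {0,1,2,3,4,5,6,7,8,9,10,11,12,13,14,15,16,17,18,19,20,21,22,23,24,25,26,27,28,29,30,31}
step 4: v1 <- (v1 + 2)               {0,1,2,3,4,5,6,7,8,9,10,11,12,13,14,15,16,17,18,19,20,21,22,23,24,25,26,27,28,29,30,31}
step 5: eval (v1 < (2 + (element // 4))) {0,1,2,3,4,5,6,7,8,9,10,11,12,13,14,15,16,17,18,19,20,21,22,23,24,25,26,27,28,29,30,31}
step 6: v0 <- element                {8,9,10,11,12,13,14,15,16,17,18,19,20,21,22,23,24,25,26,27,28,29,30,31}
step 7: v1 <- (v1 + 2)               {8,9,10,11,12,13,14,15,16,17,18,19,20,21,22,23,24,25,26,27,28,29,30,31}
step 8: eval (v1 < (2 + (element // 4))) {8,9,10,11,12,13,14,15,16,17,18,19,20,21,22,23,24,25,26,27,28,29,30,31}
step 9: v0 <- element                {16,17,18,19,20,21,22,23,24,25,26,27,28,29,30,31}
step 10: v1 <- (v1 + 2)               {16,17,18,19,20,21,22,23,24,25,26,27,28,29,30,31}
step 11: eval (v1 < (2 + (element // 4))) {16,17,18,19,20,21,22,23,24,25,26,27,28,29,30,31}
step 12: v0 <- element                {24,25,26,27,28,29,30,31}
step 13: v1 <- (v1 + 2)               {24,25,26,27,28,29,30,31}
step 14: eval (v1 < (2 + (element // 4))) {24,25,26,27,28,29,30,31}
step 15: v3 <- v1                     {0,1,2,3,4,5,6,7,8,9,10,11,12,13,14,15,16,17,18,19,20,21,22,23,24,25,26,27,28,29,30,31}
step 16: v3 <- (element + max(2, v1)) {0,1,2,3,4,5,6,7,8,9,10,11,12,13,14,15,16,17,18,19,20,21,22,23,24,25,26,27,28,29,30,31}
step 17: v0 <- element                {0,1,2,3,4,5,6,7,8,9,10,11,12,13,14,15,16,17,18,19,20,21,22,23,24,25,26,27,28,29,30,31}
step 18: v3 <- (min(7, v1) + (v1 % -3)) {0,1,2,3,4,5,6,7,8,9,10,11,12,13,14,15,16,17,18,19,20,21,22,23,24,25,26,27,28,29,30,31}

Answer: 19 steps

v0: 0,1,2,3,4,5,6,7,8,9,10,11,12,13,14,15,16,17,18,19,20,21,22,23,24,25,26,27,28,29,30,31
v1: 3,3,3,3,3,3,3,3,5,5,5,5,5,5,5,5,7,7,7,7,7,7,7,7,9,9,9,9,9,9,9,9
v3: 3,3,3,3,3,3,3,3,4,4,4,4,4,4,4,4,5,5,5,5,5,5,5,5,7,7,7,7,7,7,7,7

steps = 19; useful = 464; efficiency = 464/608 = 29/38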